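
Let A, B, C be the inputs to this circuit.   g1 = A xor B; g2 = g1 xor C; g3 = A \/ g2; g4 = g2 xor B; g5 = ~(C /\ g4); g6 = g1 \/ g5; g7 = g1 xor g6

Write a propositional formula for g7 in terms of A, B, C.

g1 = A xor B
g2 = g1 xor C = (A xor B) xor C
g4 = g2 xor B = ((A xor B) xor C) xor B
g5 = ~(C /\ g4) = ~(C /\ (((A xor B) xor C) xor B))
g6 = g1 \/ g5 = (A xor B) \/ (~(C /\ (((A xor B) xor C) xor B)))
g7 = g1 xor g6 = (A xor B) xor ((A xor B) \/ (~(C /\ (((A xor B) xor C) xor B))))

(A xor B) xor ((A xor B) \/ (~(C /\ (((A xor B) xor C) xor B))))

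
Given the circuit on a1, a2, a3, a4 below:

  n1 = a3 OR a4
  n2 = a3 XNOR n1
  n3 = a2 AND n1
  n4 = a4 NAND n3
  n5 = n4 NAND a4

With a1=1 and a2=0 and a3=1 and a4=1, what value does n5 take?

n1 = 1 OR 1 = 1
n3 = 0 AND 1 = 0
n4 = 1 NAND 0 = 1
n5 = 1 NAND 1 = 0

0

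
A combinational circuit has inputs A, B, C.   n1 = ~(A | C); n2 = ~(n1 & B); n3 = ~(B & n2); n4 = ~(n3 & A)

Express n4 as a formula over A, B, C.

~((~(B & (~((~(A | C)) & B)))) & A)

n1 = ~(A | C)
n2 = ~(n1 & B) = ~((~(A | C)) & B)
n3 = ~(B & n2) = ~(B & (~((~(A | C)) & B)))
n4 = ~(n3 & A) = ~((~(B & (~((~(A | C)) & B)))) & A)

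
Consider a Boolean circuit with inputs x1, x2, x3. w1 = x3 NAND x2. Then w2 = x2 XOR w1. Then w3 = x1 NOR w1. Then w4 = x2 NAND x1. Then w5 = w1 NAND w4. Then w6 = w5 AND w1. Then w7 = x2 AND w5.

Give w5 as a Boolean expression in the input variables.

(x3 NAND x2) NAND (x2 NAND x1)

w1 = x3 NAND x2
w4 = x2 NAND x1
w5 = w1 NAND w4 = (x3 NAND x2) NAND (x2 NAND x1)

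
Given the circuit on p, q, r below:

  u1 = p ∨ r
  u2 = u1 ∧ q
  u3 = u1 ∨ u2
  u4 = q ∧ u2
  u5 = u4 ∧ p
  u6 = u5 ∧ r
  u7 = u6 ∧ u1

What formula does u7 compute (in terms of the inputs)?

(((q ∧ ((p ∨ r) ∧ q)) ∧ p) ∧ r) ∧ (p ∨ r)

u1 = p ∨ r
u2 = u1 ∧ q = (p ∨ r) ∧ q
u4 = q ∧ u2 = q ∧ ((p ∨ r) ∧ q)
u5 = u4 ∧ p = (q ∧ ((p ∨ r) ∧ q)) ∧ p
u6 = u5 ∧ r = ((q ∧ ((p ∨ r) ∧ q)) ∧ p) ∧ r
u7 = u6 ∧ u1 = (((q ∧ ((p ∨ r) ∧ q)) ∧ p) ∧ r) ∧ (p ∨ r)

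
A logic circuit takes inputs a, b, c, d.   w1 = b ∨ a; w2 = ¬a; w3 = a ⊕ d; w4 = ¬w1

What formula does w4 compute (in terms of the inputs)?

¬(b ∨ a)

w1 = b ∨ a
w4 = ¬w1 = ¬(b ∨ a)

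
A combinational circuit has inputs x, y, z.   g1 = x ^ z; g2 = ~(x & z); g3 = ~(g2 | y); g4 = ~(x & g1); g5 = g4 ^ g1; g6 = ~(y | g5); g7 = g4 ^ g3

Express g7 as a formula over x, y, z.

g1 = x ^ z
g2 = ~(x & z)
g3 = ~(g2 | y) = ~((~(x & z)) | y)
g4 = ~(x & g1) = ~(x & (x ^ z))
g7 = g4 ^ g3 = (~(x & (x ^ z))) ^ (~((~(x & z)) | y))

(~(x & (x ^ z))) ^ (~((~(x & z)) | y))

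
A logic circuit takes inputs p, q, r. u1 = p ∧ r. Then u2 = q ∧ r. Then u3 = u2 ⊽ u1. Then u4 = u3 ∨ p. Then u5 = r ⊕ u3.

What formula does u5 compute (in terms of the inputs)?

u1 = p ∧ r
u2 = q ∧ r
u3 = u2 ⊽ u1 = (q ∧ r) ⊽ (p ∧ r)
u5 = r ⊕ u3 = r ⊕ ((q ∧ r) ⊽ (p ∧ r))

r ⊕ ((q ∧ r) ⊽ (p ∧ r))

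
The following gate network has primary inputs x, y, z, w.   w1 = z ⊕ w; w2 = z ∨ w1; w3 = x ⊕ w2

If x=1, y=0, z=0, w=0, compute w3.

w1 = 0 ⊕ 0 = 0
w2 = 0 ∨ 0 = 0
w3 = 1 ⊕ 0 = 1

1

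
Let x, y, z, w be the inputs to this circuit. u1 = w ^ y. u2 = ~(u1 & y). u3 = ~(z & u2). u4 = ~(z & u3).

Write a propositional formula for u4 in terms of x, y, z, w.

~(z & (~(z & (~((w ^ y) & y)))))

u1 = w ^ y
u2 = ~(u1 & y) = ~((w ^ y) & y)
u3 = ~(z & u2) = ~(z & (~((w ^ y) & y)))
u4 = ~(z & u3) = ~(z & (~(z & (~((w ^ y) & y)))))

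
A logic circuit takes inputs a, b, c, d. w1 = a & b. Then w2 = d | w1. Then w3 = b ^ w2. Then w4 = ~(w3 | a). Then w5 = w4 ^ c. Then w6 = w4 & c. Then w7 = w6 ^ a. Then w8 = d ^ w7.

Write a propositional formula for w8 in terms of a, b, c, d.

w1 = a & b
w2 = d | w1 = d | (a & b)
w3 = b ^ w2 = b ^ (d | (a & b))
w4 = ~(w3 | a) = ~((b ^ (d | (a & b))) | a)
w6 = w4 & c = (~((b ^ (d | (a & b))) | a)) & c
w7 = w6 ^ a = ((~((b ^ (d | (a & b))) | a)) & c) ^ a
w8 = d ^ w7 = d ^ (((~((b ^ (d | (a & b))) | a)) & c) ^ a)

d ^ (((~((b ^ (d | (a & b))) | a)) & c) ^ a)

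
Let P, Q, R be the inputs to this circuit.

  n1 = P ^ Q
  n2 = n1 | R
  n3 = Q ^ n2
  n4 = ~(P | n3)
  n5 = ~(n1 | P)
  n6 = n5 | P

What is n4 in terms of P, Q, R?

~(P | (Q ^ ((P ^ Q) | R)))

n1 = P ^ Q
n2 = n1 | R = (P ^ Q) | R
n3 = Q ^ n2 = Q ^ ((P ^ Q) | R)
n4 = ~(P | n3) = ~(P | (Q ^ ((P ^ Q) | R)))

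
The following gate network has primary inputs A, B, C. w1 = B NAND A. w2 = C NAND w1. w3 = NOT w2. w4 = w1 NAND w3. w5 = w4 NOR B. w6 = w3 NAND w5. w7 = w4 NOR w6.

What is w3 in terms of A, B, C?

NOT (C NAND (B NAND A))

w1 = B NAND A
w2 = C NAND w1 = C NAND (B NAND A)
w3 = NOT w2 = NOT (C NAND (B NAND A))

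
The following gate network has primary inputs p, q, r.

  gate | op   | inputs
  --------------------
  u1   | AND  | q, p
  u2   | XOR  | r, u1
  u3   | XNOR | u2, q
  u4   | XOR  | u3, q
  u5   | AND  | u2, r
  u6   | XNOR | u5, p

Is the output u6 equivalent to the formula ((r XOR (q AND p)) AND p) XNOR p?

No

u1 = q AND p
u2 = r XOR u1 = r XOR (q AND p)
u5 = u2 AND r = (r XOR (q AND p)) AND r
u6 = u5 XNOR p = ((r XOR (q AND p)) AND r) XNOR p
At p=0, q=0, r=1: circuit gives 0, formula gives 1.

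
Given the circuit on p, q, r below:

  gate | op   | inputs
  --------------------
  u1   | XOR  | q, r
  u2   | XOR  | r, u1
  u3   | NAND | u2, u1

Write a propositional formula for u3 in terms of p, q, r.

(r XOR (q XOR r)) NAND (q XOR r)

u1 = q XOR r
u2 = r XOR u1 = r XOR (q XOR r)
u3 = u2 NAND u1 = (r XOR (q XOR r)) NAND (q XOR r)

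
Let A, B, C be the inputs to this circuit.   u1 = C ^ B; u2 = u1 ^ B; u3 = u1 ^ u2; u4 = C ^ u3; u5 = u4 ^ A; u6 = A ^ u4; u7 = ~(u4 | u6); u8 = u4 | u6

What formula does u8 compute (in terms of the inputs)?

u1 = C ^ B
u2 = u1 ^ B = (C ^ B) ^ B
u3 = u1 ^ u2 = (C ^ B) ^ ((C ^ B) ^ B)
u4 = C ^ u3 = C ^ ((C ^ B) ^ ((C ^ B) ^ B))
u6 = A ^ u4 = A ^ (C ^ ((C ^ B) ^ ((C ^ B) ^ B)))
u8 = u4 | u6 = (C ^ ((C ^ B) ^ ((C ^ B) ^ B))) | (A ^ (C ^ ((C ^ B) ^ ((C ^ B) ^ B))))

(C ^ ((C ^ B) ^ ((C ^ B) ^ B))) | (A ^ (C ^ ((C ^ B) ^ ((C ^ B) ^ B))))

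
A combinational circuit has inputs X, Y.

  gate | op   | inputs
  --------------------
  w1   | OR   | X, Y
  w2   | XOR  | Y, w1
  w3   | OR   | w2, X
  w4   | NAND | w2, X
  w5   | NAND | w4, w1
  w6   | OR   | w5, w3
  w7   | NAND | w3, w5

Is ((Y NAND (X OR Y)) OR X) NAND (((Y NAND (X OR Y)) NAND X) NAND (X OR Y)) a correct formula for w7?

w1 = X OR Y
w2 = Y XOR w1 = Y XOR (X OR Y)
w3 = w2 OR X = (Y XOR (X OR Y)) OR X
w4 = w2 NAND X = (Y XOR (X OR Y)) NAND X
w5 = w4 NAND w1 = ((Y XOR (X OR Y)) NAND X) NAND (X OR Y)
w7 = w3 NAND w5 = ((Y XOR (X OR Y)) OR X) NAND (((Y XOR (X OR Y)) NAND X) NAND (X OR Y))
At X=0, Y=0: circuit gives 1, formula gives 0.

No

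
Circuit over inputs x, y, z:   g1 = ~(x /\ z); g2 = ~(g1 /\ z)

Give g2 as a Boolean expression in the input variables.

g1 = ~(x /\ z)
g2 = ~(g1 /\ z) = ~((~(x /\ z)) /\ z)

~((~(x /\ z)) /\ z)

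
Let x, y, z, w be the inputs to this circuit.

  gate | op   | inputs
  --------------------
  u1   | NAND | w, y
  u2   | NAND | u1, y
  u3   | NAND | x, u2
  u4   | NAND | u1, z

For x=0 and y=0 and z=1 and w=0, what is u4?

0

u1 = 0 NAND 0 = 1
u4 = 1 NAND 1 = 0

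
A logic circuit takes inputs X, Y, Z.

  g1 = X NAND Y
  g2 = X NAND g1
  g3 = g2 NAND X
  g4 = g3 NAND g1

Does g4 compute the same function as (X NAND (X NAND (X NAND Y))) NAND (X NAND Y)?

g1 = X NAND Y
g2 = X NAND g1 = X NAND (X NAND Y)
g3 = g2 NAND X = (X NAND (X NAND Y)) NAND X
g4 = g3 NAND g1 = ((X NAND (X NAND Y)) NAND X) NAND (X NAND Y)
At X=0, Y=0, Z=0: circuit gives 0, formula gives 0.
At X=1, Y=1, Z=0: circuit gives 1, formula gives 1.
Agrees on all 8 inputs.

Yes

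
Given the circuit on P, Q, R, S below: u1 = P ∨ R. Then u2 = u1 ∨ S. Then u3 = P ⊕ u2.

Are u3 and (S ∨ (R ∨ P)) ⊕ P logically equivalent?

u1 = P ∨ R
u2 = u1 ∨ S = (P ∨ R) ∨ S
u3 = P ⊕ u2 = P ⊕ ((P ∨ R) ∨ S)
At P=0, Q=0, R=0, S=0: circuit gives 0, formula gives 0.
At P=0, Q=0, R=0, S=1: circuit gives 1, formula gives 1.
Agrees on all 16 inputs.

Yes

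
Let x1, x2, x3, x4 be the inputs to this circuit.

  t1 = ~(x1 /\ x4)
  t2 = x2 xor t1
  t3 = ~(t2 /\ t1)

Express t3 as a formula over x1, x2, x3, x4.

t1 = ~(x1 /\ x4)
t2 = x2 xor t1 = x2 xor (~(x1 /\ x4))
t3 = ~(t2 /\ t1) = ~((x2 xor (~(x1 /\ x4))) /\ (~(x1 /\ x4)))

~((x2 xor (~(x1 /\ x4))) /\ (~(x1 /\ x4)))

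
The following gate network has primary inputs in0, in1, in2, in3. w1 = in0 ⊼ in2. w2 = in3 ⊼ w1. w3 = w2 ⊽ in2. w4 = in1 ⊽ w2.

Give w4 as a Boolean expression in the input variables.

w1 = in0 ⊼ in2
w2 = in3 ⊼ w1 = in3 ⊼ (in0 ⊼ in2)
w4 = in1 ⊽ w2 = in1 ⊽ (in3 ⊼ (in0 ⊼ in2))

in1 ⊽ (in3 ⊼ (in0 ⊼ in2))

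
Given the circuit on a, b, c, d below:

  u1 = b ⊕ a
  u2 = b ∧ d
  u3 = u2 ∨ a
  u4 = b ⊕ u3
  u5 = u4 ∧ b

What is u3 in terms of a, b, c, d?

u2 = b ∧ d
u3 = u2 ∨ a = (b ∧ d) ∨ a

(b ∧ d) ∨ a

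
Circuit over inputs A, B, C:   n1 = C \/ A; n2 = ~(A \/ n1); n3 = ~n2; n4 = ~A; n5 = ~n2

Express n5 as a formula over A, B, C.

n1 = C \/ A
n2 = ~(A \/ n1) = ~(A \/ (C \/ A))
n5 = ~n2 = ~(~(A \/ (C \/ A)))

~(~(A \/ (C \/ A)))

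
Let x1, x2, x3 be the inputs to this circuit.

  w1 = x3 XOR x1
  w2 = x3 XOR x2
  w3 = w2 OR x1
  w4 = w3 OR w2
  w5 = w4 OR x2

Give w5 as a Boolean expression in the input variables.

w2 = x3 XOR x2
w3 = w2 OR x1 = (x3 XOR x2) OR x1
w4 = w3 OR w2 = ((x3 XOR x2) OR x1) OR (x3 XOR x2)
w5 = w4 OR x2 = (((x3 XOR x2) OR x1) OR (x3 XOR x2)) OR x2

(((x3 XOR x2) OR x1) OR (x3 XOR x2)) OR x2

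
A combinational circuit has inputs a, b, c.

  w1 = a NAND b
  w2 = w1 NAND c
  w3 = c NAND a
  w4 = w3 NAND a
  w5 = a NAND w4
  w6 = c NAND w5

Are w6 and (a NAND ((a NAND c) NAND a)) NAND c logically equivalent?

Yes

w3 = c NAND a
w4 = w3 NAND a = (c NAND a) NAND a
w5 = a NAND w4 = a NAND ((c NAND a) NAND a)
w6 = c NAND w5 = c NAND (a NAND ((c NAND a) NAND a))
At a=0, b=0, c=1: circuit gives 0, formula gives 0.
At a=0, b=0, c=0: circuit gives 1, formula gives 1.
Agrees on all 8 inputs.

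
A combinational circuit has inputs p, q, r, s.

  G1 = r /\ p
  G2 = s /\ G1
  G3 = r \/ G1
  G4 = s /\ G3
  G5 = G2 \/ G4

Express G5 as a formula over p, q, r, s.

(s /\ (r /\ p)) \/ (s /\ (r \/ (r /\ p)))

G1 = r /\ p
G2 = s /\ G1 = s /\ (r /\ p)
G3 = r \/ G1 = r \/ (r /\ p)
G4 = s /\ G3 = s /\ (r \/ (r /\ p))
G5 = G2 \/ G4 = (s /\ (r /\ p)) \/ (s /\ (r \/ (r /\ p)))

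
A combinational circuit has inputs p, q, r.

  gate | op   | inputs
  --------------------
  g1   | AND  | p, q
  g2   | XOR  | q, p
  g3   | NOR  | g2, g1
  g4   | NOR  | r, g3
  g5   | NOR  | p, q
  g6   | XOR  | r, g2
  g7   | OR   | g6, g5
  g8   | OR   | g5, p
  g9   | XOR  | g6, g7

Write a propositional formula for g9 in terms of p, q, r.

(r XOR (q XOR p)) XOR ((r XOR (q XOR p)) OR (p NOR q))

g2 = q XOR p
g5 = p NOR q
g6 = r XOR g2 = r XOR (q XOR p)
g7 = g6 OR g5 = (r XOR (q XOR p)) OR (p NOR q)
g9 = g6 XOR g7 = (r XOR (q XOR p)) XOR ((r XOR (q XOR p)) OR (p NOR q))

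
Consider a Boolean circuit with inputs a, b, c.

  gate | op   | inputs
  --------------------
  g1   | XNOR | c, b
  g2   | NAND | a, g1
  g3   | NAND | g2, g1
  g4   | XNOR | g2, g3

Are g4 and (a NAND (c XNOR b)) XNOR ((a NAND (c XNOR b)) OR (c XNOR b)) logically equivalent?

g1 = c XNOR b
g2 = a NAND g1 = a NAND (c XNOR b)
g3 = g2 NAND g1 = (a NAND (c XNOR b)) NAND (c XNOR b)
g4 = g2 XNOR g3 = (a NAND (c XNOR b)) XNOR ((a NAND (c XNOR b)) NAND (c XNOR b))
At a=0, b=0, c=0: circuit gives 0, formula gives 1.

No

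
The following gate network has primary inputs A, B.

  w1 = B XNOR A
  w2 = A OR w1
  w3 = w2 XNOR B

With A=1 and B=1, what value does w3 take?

w1 = 1 XNOR 1 = 1
w2 = 1 OR 1 = 1
w3 = 1 XNOR 1 = 1

1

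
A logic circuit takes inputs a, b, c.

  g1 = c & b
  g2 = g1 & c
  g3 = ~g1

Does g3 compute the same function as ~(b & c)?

g1 = c & b
g3 = ~g1 = ~(c & b)
At a=0, b=1, c=1: circuit gives 0, formula gives 0.
At a=0, b=0, c=0: circuit gives 1, formula gives 1.
Agrees on all 8 inputs.

Yes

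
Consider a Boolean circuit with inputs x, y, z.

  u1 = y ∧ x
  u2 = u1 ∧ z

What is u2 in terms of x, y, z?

u1 = y ∧ x
u2 = u1 ∧ z = (y ∧ x) ∧ z

(y ∧ x) ∧ z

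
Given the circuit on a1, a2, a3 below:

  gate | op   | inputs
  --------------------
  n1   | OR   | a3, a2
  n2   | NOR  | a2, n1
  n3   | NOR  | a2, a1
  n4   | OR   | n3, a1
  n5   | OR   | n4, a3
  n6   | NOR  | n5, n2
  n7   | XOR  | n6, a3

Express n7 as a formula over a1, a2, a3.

((((a2 NOR a1) OR a1) OR a3) NOR (a2 NOR (a3 OR a2))) XOR a3

n1 = a3 OR a2
n2 = a2 NOR n1 = a2 NOR (a3 OR a2)
n3 = a2 NOR a1
n4 = n3 OR a1 = (a2 NOR a1) OR a1
n5 = n4 OR a3 = ((a2 NOR a1) OR a1) OR a3
n6 = n5 NOR n2 = (((a2 NOR a1) OR a1) OR a3) NOR (a2 NOR (a3 OR a2))
n7 = n6 XOR a3 = ((((a2 NOR a1) OR a1) OR a3) NOR (a2 NOR (a3 OR a2))) XOR a3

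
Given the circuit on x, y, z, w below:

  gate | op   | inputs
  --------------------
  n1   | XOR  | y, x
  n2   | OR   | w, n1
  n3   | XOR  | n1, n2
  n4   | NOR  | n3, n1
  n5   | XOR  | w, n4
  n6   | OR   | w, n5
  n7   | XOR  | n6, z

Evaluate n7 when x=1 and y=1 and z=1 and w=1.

0

n1 = 1 XOR 1 = 0
n2 = 1 OR 0 = 1
n3 = 0 XOR 1 = 1
n4 = 1 NOR 0 = 0
n5 = 1 XOR 0 = 1
n6 = 1 OR 1 = 1
n7 = 1 XOR 1 = 0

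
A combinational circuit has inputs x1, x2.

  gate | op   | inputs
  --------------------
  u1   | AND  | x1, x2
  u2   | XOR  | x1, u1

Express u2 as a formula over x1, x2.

u1 = x1 AND x2
u2 = x1 XOR u1 = x1 XOR (x1 AND x2)

x1 XOR (x1 AND x2)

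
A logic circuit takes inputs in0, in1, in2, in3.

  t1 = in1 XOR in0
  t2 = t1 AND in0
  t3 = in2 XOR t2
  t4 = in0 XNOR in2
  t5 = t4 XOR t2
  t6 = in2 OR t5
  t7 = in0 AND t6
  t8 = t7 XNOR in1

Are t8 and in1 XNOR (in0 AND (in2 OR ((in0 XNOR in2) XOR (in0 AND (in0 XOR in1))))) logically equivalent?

Yes

t1 = in1 XOR in0
t2 = t1 AND in0 = (in1 XOR in0) AND in0
t4 = in0 XNOR in2
t5 = t4 XOR t2 = (in0 XNOR in2) XOR ((in1 XOR in0) AND in0)
t6 = in2 OR t5 = in2 OR ((in0 XNOR in2) XOR ((in1 XOR in0) AND in0))
t7 = in0 AND t6 = in0 AND (in2 OR ((in0 XNOR in2) XOR ((in1 XOR in0) AND in0)))
t8 = t7 XNOR in1 = (in0 AND (in2 OR ((in0 XNOR in2) XOR ((in1 XOR in0) AND in0)))) XNOR in1
At in0=0, in1=1, in2=0, in3=0: circuit gives 0, formula gives 0.
At in0=0, in1=0, in2=0, in3=0: circuit gives 1, formula gives 1.
Agrees on all 16 inputs.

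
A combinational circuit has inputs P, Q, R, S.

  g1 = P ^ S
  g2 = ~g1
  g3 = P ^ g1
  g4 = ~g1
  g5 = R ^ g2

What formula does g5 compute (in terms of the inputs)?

R ^ ~(P ^ S)

g1 = P ^ S
g2 = ~g1 = ~(P ^ S)
g5 = R ^ g2 = R ^ ~(P ^ S)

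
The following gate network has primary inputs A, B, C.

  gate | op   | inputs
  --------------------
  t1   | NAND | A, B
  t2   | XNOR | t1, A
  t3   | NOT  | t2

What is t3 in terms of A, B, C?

t1 = A NAND B
t2 = t1 XNOR A = (A NAND B) XNOR A
t3 = NOT t2 = NOT ((A NAND B) XNOR A)

NOT ((A NAND B) XNOR A)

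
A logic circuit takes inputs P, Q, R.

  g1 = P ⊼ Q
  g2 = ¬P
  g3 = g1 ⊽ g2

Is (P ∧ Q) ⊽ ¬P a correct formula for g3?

g1 = P ⊼ Q
g2 = ¬P
g3 = g1 ⊽ g2 = (P ⊼ Q) ⊽ ¬P
At P=1, Q=0, R=0: circuit gives 0, formula gives 1.

No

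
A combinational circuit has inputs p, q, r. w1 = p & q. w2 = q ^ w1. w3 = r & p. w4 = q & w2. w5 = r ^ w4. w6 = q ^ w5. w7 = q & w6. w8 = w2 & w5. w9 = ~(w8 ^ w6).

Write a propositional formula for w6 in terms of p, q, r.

q ^ (r ^ (q & (q ^ (p & q))))

w1 = p & q
w2 = q ^ w1 = q ^ (p & q)
w4 = q & w2 = q & (q ^ (p & q))
w5 = r ^ w4 = r ^ (q & (q ^ (p & q)))
w6 = q ^ w5 = q ^ (r ^ (q & (q ^ (p & q))))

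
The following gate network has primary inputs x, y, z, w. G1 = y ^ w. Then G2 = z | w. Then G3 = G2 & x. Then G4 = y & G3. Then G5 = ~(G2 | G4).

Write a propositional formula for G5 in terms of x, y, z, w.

~((z | w) | (y & ((z | w) & x)))

G2 = z | w
G3 = G2 & x = (z | w) & x
G4 = y & G3 = y & ((z | w) & x)
G5 = ~(G2 | G4) = ~((z | w) | (y & ((z | w) & x)))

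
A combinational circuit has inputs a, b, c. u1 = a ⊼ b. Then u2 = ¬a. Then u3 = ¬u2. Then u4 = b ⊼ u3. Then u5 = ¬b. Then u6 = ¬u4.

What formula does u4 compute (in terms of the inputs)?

b ⊼ ¬¬a

u2 = ¬a
u3 = ¬u2 = ¬¬a
u4 = b ⊼ u3 = b ⊼ ¬¬a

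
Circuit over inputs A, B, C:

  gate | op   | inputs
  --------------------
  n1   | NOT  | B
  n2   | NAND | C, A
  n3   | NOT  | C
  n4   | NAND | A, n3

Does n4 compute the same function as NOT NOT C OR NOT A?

Yes

n3 = NOT C
n4 = A NAND n3 = A NAND NOT C
At A=1, B=0, C=0: circuit gives 0, formula gives 0.
At A=0, B=0, C=0: circuit gives 1, formula gives 1.
Agrees on all 8 inputs.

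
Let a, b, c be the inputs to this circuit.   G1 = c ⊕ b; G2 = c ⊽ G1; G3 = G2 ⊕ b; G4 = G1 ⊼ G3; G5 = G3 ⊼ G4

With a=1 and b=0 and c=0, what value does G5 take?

G1 = 0 ⊕ 0 = 0
G2 = 0 ⊽ 0 = 1
G3 = 1 ⊕ 0 = 1
G4 = 0 ⊼ 1 = 1
G5 = 1 ⊼ 1 = 0

0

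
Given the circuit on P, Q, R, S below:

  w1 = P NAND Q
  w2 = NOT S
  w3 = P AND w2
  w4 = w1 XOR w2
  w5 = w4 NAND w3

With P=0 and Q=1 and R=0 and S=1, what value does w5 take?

w1 = 0 NAND 1 = 1
w2 = NOT 1 = 0
w3 = 0 AND 0 = 0
w4 = 1 XOR 0 = 1
w5 = 1 NAND 0 = 1

1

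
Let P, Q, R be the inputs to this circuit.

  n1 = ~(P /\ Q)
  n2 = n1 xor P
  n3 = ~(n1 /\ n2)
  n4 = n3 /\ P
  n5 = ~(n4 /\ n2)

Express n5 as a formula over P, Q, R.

~(((~((~(P /\ Q)) /\ ((~(P /\ Q)) xor P))) /\ P) /\ ((~(P /\ Q)) xor P))

n1 = ~(P /\ Q)
n2 = n1 xor P = (~(P /\ Q)) xor P
n3 = ~(n1 /\ n2) = ~((~(P /\ Q)) /\ ((~(P /\ Q)) xor P))
n4 = n3 /\ P = (~((~(P /\ Q)) /\ ((~(P /\ Q)) xor P))) /\ P
n5 = ~(n4 /\ n2) = ~(((~((~(P /\ Q)) /\ ((~(P /\ Q)) xor P))) /\ P) /\ ((~(P /\ Q)) xor P))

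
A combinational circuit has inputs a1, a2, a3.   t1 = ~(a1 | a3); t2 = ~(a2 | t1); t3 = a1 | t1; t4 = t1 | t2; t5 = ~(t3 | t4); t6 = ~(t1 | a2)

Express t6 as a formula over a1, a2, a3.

~((~(a1 | a3)) | a2)

t1 = ~(a1 | a3)
t6 = ~(t1 | a2) = ~((~(a1 | a3)) | a2)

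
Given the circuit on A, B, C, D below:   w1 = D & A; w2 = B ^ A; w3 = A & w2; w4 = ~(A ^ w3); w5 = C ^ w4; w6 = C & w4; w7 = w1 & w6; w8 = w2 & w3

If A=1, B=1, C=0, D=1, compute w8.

w2 = 1 ^ 1 = 0
w3 = 1 & 0 = 0
w8 = 0 & 0 = 0

0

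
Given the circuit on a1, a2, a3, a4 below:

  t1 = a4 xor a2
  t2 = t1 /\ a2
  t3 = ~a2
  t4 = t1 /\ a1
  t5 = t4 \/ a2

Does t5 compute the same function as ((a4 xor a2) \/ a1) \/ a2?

No

t1 = a4 xor a2
t4 = t1 /\ a1 = (a4 xor a2) /\ a1
t5 = t4 \/ a2 = ((a4 xor a2) /\ a1) \/ a2
At a1=0, a2=0, a3=0, a4=1: circuit gives 0, formula gives 1.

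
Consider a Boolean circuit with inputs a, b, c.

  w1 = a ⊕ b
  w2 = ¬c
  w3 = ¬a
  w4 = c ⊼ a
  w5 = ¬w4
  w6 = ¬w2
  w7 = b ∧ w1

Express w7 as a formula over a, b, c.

b ∧ (a ⊕ b)

w1 = a ⊕ b
w7 = b ∧ w1 = b ∧ (a ⊕ b)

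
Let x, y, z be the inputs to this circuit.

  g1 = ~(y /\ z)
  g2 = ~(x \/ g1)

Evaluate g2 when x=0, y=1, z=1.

g1 = ~(1 /\ 1) = 0
g2 = ~(0 \/ 0) = 1

1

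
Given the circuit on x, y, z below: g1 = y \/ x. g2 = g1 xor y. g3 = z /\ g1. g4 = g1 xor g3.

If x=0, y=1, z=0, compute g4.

1

g1 = 1 \/ 0 = 1
g3 = 0 /\ 1 = 0
g4 = 1 xor 0 = 1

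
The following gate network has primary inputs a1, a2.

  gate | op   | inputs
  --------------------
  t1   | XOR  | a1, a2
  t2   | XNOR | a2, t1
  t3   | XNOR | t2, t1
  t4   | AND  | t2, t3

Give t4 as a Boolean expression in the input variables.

(a2 XNOR (a1 XOR a2)) AND ((a2 XNOR (a1 XOR a2)) XNOR (a1 XOR a2))

t1 = a1 XOR a2
t2 = a2 XNOR t1 = a2 XNOR (a1 XOR a2)
t3 = t2 XNOR t1 = (a2 XNOR (a1 XOR a2)) XNOR (a1 XOR a2)
t4 = t2 AND t3 = (a2 XNOR (a1 XOR a2)) AND ((a2 XNOR (a1 XOR a2)) XNOR (a1 XOR a2))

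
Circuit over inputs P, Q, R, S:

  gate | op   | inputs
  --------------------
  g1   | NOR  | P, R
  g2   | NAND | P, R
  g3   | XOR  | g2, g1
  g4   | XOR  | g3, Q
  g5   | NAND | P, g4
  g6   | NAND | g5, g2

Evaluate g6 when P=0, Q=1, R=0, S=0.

0

g1 = 0 NOR 0 = 1
g2 = 0 NAND 0 = 1
g3 = 1 XOR 1 = 0
g4 = 0 XOR 1 = 1
g5 = 0 NAND 1 = 1
g6 = 1 NAND 1 = 0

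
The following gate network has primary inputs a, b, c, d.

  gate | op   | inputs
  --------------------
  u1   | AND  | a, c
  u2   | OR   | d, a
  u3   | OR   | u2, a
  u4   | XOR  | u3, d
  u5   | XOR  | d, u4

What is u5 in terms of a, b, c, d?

u2 = d OR a
u3 = u2 OR a = (d OR a) OR a
u4 = u3 XOR d = ((d OR a) OR a) XOR d
u5 = d XOR u4 = d XOR (((d OR a) OR a) XOR d)

d XOR (((d OR a) OR a) XOR d)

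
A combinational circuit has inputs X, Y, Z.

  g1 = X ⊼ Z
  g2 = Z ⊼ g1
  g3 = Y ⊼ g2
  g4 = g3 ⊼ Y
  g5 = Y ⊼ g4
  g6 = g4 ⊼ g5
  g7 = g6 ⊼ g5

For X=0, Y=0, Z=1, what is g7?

1

g1 = 0 ⊼ 1 = 1
g2 = 1 ⊼ 1 = 0
g3 = 0 ⊼ 0 = 1
g4 = 1 ⊼ 0 = 1
g5 = 0 ⊼ 1 = 1
g6 = 1 ⊼ 1 = 0
g7 = 0 ⊼ 1 = 1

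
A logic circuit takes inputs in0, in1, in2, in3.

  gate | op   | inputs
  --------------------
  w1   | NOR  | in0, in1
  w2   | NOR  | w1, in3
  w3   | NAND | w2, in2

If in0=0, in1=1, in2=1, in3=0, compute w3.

0

w1 = 0 NOR 1 = 0
w2 = 0 NOR 0 = 1
w3 = 1 NAND 1 = 0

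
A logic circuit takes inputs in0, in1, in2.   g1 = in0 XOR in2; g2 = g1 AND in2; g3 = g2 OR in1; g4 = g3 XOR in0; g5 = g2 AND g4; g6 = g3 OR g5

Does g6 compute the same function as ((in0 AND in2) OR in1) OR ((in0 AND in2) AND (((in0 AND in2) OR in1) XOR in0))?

g1 = in0 XOR in2
g2 = g1 AND in2 = (in0 XOR in2) AND in2
g3 = g2 OR in1 = ((in0 XOR in2) AND in2) OR in1
g4 = g3 XOR in0 = (((in0 XOR in2) AND in2) OR in1) XOR in0
g5 = g2 AND g4 = ((in0 XOR in2) AND in2) AND ((((in0 XOR in2) AND in2) OR in1) XOR in0)
g6 = g3 OR g5 = (((in0 XOR in2) AND in2) OR in1) OR (((in0 XOR in2) AND in2) AND ((((in0 XOR in2) AND in2) OR in1) XOR in0))
At in0=0, in1=0, in2=1: circuit gives 1, formula gives 0.

No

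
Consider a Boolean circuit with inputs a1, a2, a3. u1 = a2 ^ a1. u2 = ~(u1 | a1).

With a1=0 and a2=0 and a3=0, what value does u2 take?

u1 = 0 ^ 0 = 0
u2 = ~(0 | 0) = 1

1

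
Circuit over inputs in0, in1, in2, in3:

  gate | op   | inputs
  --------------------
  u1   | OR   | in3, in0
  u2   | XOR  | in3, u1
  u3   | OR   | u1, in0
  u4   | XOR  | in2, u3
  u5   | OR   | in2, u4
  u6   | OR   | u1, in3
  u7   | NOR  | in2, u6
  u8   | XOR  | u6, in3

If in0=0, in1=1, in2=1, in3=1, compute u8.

0

u1 = 1 OR 0 = 1
u6 = 1 OR 1 = 1
u8 = 1 XOR 1 = 0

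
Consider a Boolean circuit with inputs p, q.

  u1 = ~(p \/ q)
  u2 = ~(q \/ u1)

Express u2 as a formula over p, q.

u1 = ~(p \/ q)
u2 = ~(q \/ u1) = ~(q \/ (~(p \/ q)))

~(q \/ (~(p \/ q)))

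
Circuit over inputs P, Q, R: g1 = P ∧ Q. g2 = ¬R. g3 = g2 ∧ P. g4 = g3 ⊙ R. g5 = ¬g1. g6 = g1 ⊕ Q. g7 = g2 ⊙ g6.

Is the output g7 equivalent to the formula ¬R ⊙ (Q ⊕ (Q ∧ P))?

Yes

g1 = P ∧ Q
g2 = ¬R
g6 = g1 ⊕ Q = (P ∧ Q) ⊕ Q
g7 = g2 ⊙ g6 = ¬R ⊙ ((P ∧ Q) ⊕ Q)
At P=0, Q=0, R=0: circuit gives 0, formula gives 0.
At P=0, Q=0, R=1: circuit gives 1, formula gives 1.
Agrees on all 8 inputs.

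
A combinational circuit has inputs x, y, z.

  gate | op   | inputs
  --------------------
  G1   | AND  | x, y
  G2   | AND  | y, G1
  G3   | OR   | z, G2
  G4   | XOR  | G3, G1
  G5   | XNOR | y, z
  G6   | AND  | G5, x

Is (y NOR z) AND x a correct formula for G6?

G5 = y XNOR z
G6 = G5 AND x = (y XNOR z) AND x
At x=1, y=1, z=1: circuit gives 1, formula gives 0.

No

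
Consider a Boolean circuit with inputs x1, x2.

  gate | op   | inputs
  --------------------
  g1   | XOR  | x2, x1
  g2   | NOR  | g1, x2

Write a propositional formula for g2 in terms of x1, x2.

(x2 XOR x1) NOR x2

g1 = x2 XOR x1
g2 = g1 NOR x2 = (x2 XOR x1) NOR x2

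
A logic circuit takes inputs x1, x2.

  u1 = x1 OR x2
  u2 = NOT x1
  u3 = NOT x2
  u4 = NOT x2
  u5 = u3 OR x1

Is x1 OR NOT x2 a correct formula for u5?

u3 = NOT x2
u5 = u3 OR x1 = NOT x2 OR x1
At x1=0, x2=1: circuit gives 0, formula gives 0.
At x1=0, x2=0: circuit gives 1, formula gives 1.
Agrees on all 4 inputs.

Yes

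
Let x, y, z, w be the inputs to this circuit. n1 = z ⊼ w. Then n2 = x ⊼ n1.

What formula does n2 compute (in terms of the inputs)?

x ⊼ (z ⊼ w)

n1 = z ⊼ w
n2 = x ⊼ n1 = x ⊼ (z ⊼ w)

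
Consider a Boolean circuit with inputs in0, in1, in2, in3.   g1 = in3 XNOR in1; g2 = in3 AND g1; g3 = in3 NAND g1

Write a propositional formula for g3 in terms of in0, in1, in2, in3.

in3 NAND (in3 XNOR in1)

g1 = in3 XNOR in1
g3 = in3 NAND g1 = in3 NAND (in3 XNOR in1)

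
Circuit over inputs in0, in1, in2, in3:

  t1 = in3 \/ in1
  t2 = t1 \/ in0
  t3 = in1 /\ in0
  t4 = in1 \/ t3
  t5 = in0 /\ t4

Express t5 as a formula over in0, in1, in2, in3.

t3 = in1 /\ in0
t4 = in1 \/ t3 = in1 \/ (in1 /\ in0)
t5 = in0 /\ t4 = in0 /\ (in1 \/ (in1 /\ in0))

in0 /\ (in1 \/ (in1 /\ in0))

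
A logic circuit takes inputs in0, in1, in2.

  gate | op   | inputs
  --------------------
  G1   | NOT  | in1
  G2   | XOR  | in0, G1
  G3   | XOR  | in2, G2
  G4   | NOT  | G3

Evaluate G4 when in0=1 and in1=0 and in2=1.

G1 = NOT 0 = 1
G2 = 1 XOR 1 = 0
G3 = 1 XOR 0 = 1
G4 = NOT 1 = 0

0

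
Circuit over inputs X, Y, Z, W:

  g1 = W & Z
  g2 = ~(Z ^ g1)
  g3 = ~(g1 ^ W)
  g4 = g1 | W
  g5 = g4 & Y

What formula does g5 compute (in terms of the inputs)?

((W & Z) | W) & Y

g1 = W & Z
g4 = g1 | W = (W & Z) | W
g5 = g4 & Y = ((W & Z) | W) & Y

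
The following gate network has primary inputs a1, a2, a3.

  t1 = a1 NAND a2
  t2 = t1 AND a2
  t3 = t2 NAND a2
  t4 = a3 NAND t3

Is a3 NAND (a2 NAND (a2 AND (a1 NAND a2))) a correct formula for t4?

t1 = a1 NAND a2
t2 = t1 AND a2 = (a1 NAND a2) AND a2
t3 = t2 NAND a2 = ((a1 NAND a2) AND a2) NAND a2
t4 = a3 NAND t3 = a3 NAND (((a1 NAND a2) AND a2) NAND a2)
At a1=0, a2=0, a3=1: circuit gives 0, formula gives 0.
At a1=0, a2=0, a3=0: circuit gives 1, formula gives 1.
Agrees on all 8 inputs.

Yes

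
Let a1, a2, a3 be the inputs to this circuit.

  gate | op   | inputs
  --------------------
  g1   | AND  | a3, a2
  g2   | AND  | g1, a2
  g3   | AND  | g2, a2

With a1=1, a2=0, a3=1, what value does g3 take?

g1 = 1 AND 0 = 0
g2 = 0 AND 0 = 0
g3 = 0 AND 0 = 0

0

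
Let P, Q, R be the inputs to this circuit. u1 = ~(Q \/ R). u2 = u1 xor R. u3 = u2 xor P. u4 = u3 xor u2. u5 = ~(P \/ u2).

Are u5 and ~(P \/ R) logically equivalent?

No

u1 = ~(Q \/ R)
u2 = u1 xor R = (~(Q \/ R)) xor R
u5 = ~(P \/ u2) = ~(P \/ ((~(Q \/ R)) xor R))
At P=0, Q=0, R=0: circuit gives 0, formula gives 1.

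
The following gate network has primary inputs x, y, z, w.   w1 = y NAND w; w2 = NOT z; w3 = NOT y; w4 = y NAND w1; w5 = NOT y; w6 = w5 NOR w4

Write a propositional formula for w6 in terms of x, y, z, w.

NOT y NOR (y NAND (y NAND w))

w1 = y NAND w
w4 = y NAND w1 = y NAND (y NAND w)
w5 = NOT y
w6 = w5 NOR w4 = NOT y NOR (y NAND (y NAND w))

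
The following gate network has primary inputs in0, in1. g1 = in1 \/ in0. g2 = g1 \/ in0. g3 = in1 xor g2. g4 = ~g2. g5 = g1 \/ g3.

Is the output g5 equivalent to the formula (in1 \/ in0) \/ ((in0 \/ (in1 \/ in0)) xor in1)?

Yes

g1 = in1 \/ in0
g2 = g1 \/ in0 = (in1 \/ in0) \/ in0
g3 = in1 xor g2 = in1 xor ((in1 \/ in0) \/ in0)
g5 = g1 \/ g3 = (in1 \/ in0) \/ (in1 xor ((in1 \/ in0) \/ in0))
At in0=0, in1=0: circuit gives 0, formula gives 0.
At in0=0, in1=1: circuit gives 1, formula gives 1.
Agrees on all 4 inputs.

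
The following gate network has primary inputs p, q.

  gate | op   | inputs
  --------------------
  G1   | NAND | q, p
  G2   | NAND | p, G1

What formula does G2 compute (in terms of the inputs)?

G1 = q NAND p
G2 = p NAND G1 = p NAND (q NAND p)

p NAND (q NAND p)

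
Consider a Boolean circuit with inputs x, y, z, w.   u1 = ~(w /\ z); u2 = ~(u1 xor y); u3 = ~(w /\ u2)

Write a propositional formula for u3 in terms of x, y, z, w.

u1 = ~(w /\ z)
u2 = ~(u1 xor y) = ~((~(w /\ z)) xor y)
u3 = ~(w /\ u2) = ~(w /\ (~((~(w /\ z)) xor y)))

~(w /\ (~((~(w /\ z)) xor y)))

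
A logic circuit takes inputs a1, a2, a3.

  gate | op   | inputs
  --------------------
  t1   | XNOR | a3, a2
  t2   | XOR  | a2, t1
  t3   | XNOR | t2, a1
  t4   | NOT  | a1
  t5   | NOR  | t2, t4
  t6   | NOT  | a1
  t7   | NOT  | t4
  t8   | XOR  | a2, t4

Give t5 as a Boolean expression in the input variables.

t1 = a3 XNOR a2
t2 = a2 XOR t1 = a2 XOR (a3 XNOR a2)
t4 = NOT a1
t5 = t2 NOR t4 = (a2 XOR (a3 XNOR a2)) NOR NOT a1

(a2 XOR (a3 XNOR a2)) NOR NOT a1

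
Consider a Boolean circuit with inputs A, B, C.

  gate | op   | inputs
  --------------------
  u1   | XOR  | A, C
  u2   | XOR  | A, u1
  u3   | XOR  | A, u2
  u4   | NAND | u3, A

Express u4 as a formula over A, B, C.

(A XOR (A XOR (A XOR C))) NAND A

u1 = A XOR C
u2 = A XOR u1 = A XOR (A XOR C)
u3 = A XOR u2 = A XOR (A XOR (A XOR C))
u4 = u3 NAND A = (A XOR (A XOR (A XOR C))) NAND A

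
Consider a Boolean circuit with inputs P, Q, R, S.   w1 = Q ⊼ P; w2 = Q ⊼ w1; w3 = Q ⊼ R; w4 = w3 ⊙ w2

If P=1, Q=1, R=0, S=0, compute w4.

w1 = 1 ⊼ 1 = 0
w2 = 1 ⊼ 0 = 1
w3 = 1 ⊼ 0 = 1
w4 = 1 ⊙ 1 = 1

1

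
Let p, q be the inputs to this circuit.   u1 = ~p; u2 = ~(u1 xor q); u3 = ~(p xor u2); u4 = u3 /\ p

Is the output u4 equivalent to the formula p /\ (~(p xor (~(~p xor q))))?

u1 = ~p
u2 = ~(u1 xor q) = ~(~p xor q)
u3 = ~(p xor u2) = ~(p xor (~(~p xor q)))
u4 = u3 /\ p = (~(p xor (~(~p xor q)))) /\ p
At p=0, q=0: circuit gives 0, formula gives 0.
At p=1, q=0: circuit gives 1, formula gives 1.
Agrees on all 4 inputs.

Yes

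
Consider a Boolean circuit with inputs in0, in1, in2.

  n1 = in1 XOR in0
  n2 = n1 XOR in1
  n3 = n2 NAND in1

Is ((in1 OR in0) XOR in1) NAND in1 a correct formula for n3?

n1 = in1 XOR in0
n2 = n1 XOR in1 = (in1 XOR in0) XOR in1
n3 = n2 NAND in1 = ((in1 XOR in0) XOR in1) NAND in1
At in0=1, in1=1, in2=0: circuit gives 0, formula gives 1.

No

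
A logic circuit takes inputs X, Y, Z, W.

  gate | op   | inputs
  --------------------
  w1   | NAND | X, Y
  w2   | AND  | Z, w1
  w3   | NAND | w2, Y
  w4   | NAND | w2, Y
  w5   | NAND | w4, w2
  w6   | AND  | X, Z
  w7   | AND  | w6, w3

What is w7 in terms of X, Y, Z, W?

w1 = X NAND Y
w2 = Z AND w1 = Z AND (X NAND Y)
w3 = w2 NAND Y = (Z AND (X NAND Y)) NAND Y
w6 = X AND Z
w7 = w6 AND w3 = (X AND Z) AND ((Z AND (X NAND Y)) NAND Y)

(X AND Z) AND ((Z AND (X NAND Y)) NAND Y)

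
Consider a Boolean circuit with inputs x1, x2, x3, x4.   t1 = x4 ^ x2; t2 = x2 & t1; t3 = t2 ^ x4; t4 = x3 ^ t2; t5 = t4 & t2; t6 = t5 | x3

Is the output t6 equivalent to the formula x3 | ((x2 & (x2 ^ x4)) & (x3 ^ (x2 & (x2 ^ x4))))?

Yes

t1 = x4 ^ x2
t2 = x2 & t1 = x2 & (x4 ^ x2)
t4 = x3 ^ t2 = x3 ^ (x2 & (x4 ^ x2))
t5 = t4 & t2 = (x3 ^ (x2 & (x4 ^ x2))) & (x2 & (x4 ^ x2))
t6 = t5 | x3 = ((x3 ^ (x2 & (x4 ^ x2))) & (x2 & (x4 ^ x2))) | x3
At x1=0, x2=0, x3=0, x4=0: circuit gives 0, formula gives 0.
At x1=0, x2=0, x3=1, x4=0: circuit gives 1, formula gives 1.
Agrees on all 16 inputs.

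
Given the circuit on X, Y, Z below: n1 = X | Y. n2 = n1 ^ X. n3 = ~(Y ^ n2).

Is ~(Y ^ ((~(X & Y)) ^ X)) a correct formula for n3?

No

n1 = X | Y
n2 = n1 ^ X = (X | Y) ^ X
n3 = ~(Y ^ n2) = ~(Y ^ ((X | Y) ^ X))
At X=0, Y=0, Z=0: circuit gives 1, formula gives 0.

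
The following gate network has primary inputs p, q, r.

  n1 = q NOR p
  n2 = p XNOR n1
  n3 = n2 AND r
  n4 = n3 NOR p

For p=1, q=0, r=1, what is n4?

0

n1 = 0 NOR 1 = 0
n2 = 1 XNOR 0 = 0
n3 = 0 AND 1 = 0
n4 = 0 NOR 1 = 0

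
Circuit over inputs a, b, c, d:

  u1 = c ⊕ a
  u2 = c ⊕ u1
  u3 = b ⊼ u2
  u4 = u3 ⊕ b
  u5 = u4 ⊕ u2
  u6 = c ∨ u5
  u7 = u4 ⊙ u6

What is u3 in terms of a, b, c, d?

u1 = c ⊕ a
u2 = c ⊕ u1 = c ⊕ (c ⊕ a)
u3 = b ⊼ u2 = b ⊼ (c ⊕ (c ⊕ a))

b ⊼ (c ⊕ (c ⊕ a))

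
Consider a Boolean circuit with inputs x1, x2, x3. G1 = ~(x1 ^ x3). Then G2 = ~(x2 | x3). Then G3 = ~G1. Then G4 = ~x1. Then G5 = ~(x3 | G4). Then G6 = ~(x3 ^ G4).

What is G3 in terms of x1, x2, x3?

G1 = ~(x1 ^ x3)
G3 = ~G1 = ~(~(x1 ^ x3))

~(~(x1 ^ x3))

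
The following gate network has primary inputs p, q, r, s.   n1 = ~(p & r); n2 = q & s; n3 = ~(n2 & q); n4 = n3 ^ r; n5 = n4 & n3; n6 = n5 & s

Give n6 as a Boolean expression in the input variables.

n2 = q & s
n3 = ~(n2 & q) = ~((q & s) & q)
n4 = n3 ^ r = (~((q & s) & q)) ^ r
n5 = n4 & n3 = ((~((q & s) & q)) ^ r) & (~((q & s) & q))
n6 = n5 & s = (((~((q & s) & q)) ^ r) & (~((q & s) & q))) & s

(((~((q & s) & q)) ^ r) & (~((q & s) & q))) & s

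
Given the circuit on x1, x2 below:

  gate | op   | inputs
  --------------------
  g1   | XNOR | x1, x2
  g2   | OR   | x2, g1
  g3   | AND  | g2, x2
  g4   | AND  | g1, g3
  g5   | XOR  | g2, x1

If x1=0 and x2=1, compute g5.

1

g1 = 0 XNOR 1 = 0
g2 = 1 OR 0 = 1
g5 = 1 XOR 0 = 1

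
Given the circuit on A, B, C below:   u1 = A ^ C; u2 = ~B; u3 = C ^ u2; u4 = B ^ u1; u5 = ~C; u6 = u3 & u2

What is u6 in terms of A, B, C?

(C ^ ~B) & ~B

u2 = ~B
u3 = C ^ u2 = C ^ ~B
u6 = u3 & u2 = (C ^ ~B) & ~B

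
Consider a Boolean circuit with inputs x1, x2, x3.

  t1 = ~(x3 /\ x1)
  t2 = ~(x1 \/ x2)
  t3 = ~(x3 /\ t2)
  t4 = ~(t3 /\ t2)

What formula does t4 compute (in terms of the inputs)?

t2 = ~(x1 \/ x2)
t3 = ~(x3 /\ t2) = ~(x3 /\ (~(x1 \/ x2)))
t4 = ~(t3 /\ t2) = ~((~(x3 /\ (~(x1 \/ x2)))) /\ (~(x1 \/ x2)))

~((~(x3 /\ (~(x1 \/ x2)))) /\ (~(x1 \/ x2)))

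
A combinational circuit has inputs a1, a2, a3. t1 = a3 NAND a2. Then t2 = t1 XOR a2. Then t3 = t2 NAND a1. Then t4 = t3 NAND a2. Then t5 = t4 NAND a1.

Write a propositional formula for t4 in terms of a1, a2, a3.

t1 = a3 NAND a2
t2 = t1 XOR a2 = (a3 NAND a2) XOR a2
t3 = t2 NAND a1 = ((a3 NAND a2) XOR a2) NAND a1
t4 = t3 NAND a2 = (((a3 NAND a2) XOR a2) NAND a1) NAND a2

(((a3 NAND a2) XOR a2) NAND a1) NAND a2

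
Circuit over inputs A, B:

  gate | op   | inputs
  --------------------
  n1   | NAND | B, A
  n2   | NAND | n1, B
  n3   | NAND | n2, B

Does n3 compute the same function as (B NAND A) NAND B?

n1 = B NAND A
n2 = n1 NAND B = (B NAND A) NAND B
n3 = n2 NAND B = ((B NAND A) NAND B) NAND B
At A=0, B=1: circuit gives 1, formula gives 0.

No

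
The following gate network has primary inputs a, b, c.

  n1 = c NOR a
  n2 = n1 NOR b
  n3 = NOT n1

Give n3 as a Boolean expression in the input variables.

n1 = c NOR a
n3 = NOT n1 = NOT (c NOR a)

NOT (c NOR a)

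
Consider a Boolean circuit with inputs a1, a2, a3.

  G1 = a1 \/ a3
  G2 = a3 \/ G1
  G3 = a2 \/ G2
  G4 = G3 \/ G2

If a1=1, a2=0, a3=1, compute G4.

G1 = 1 \/ 1 = 1
G2 = 1 \/ 1 = 1
G3 = 0 \/ 1 = 1
G4 = 1 \/ 1 = 1

1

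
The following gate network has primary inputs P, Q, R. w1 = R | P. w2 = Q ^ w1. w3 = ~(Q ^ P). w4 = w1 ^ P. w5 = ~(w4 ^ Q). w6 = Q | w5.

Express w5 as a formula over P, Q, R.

~(((R | P) ^ P) ^ Q)

w1 = R | P
w4 = w1 ^ P = (R | P) ^ P
w5 = ~(w4 ^ Q) = ~(((R | P) ^ P) ^ Q)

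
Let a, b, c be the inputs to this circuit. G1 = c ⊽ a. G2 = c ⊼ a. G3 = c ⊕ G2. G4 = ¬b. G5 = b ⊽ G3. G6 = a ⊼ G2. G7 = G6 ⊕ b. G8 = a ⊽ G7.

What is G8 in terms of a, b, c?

a ⊽ ((a ⊼ (c ⊼ a)) ⊕ b)

G2 = c ⊼ a
G6 = a ⊼ G2 = a ⊼ (c ⊼ a)
G7 = G6 ⊕ b = (a ⊼ (c ⊼ a)) ⊕ b
G8 = a ⊽ G7 = a ⊽ ((a ⊼ (c ⊼ a)) ⊕ b)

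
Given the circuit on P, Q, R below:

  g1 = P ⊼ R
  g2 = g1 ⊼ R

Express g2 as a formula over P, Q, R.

g1 = P ⊼ R
g2 = g1 ⊼ R = (P ⊼ R) ⊼ R

(P ⊼ R) ⊼ R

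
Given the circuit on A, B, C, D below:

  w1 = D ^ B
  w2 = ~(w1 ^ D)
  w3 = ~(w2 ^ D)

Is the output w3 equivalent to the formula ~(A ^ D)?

No

w1 = D ^ B
w2 = ~(w1 ^ D) = ~((D ^ B) ^ D)
w3 = ~(w2 ^ D) = ~((~((D ^ B) ^ D)) ^ D)
At A=0, B=0, C=0, D=0: circuit gives 0, formula gives 1.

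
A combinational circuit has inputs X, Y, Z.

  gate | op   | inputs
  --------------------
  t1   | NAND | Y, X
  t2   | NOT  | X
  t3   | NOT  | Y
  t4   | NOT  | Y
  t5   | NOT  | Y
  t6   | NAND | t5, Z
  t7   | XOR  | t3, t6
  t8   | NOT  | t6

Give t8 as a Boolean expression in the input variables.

NOT (NOT Y NAND Z)

t5 = NOT Y
t6 = t5 NAND Z = NOT Y NAND Z
t8 = NOT t6 = NOT (NOT Y NAND Z)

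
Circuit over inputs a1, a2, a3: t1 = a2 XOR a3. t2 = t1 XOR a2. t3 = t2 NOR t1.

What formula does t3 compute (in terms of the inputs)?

((a2 XOR a3) XOR a2) NOR (a2 XOR a3)

t1 = a2 XOR a3
t2 = t1 XOR a2 = (a2 XOR a3) XOR a2
t3 = t2 NOR t1 = ((a2 XOR a3) XOR a2) NOR (a2 XOR a3)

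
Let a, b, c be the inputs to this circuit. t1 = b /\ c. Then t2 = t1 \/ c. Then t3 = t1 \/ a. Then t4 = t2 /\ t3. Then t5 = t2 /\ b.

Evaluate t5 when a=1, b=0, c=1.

0

t1 = 0 /\ 1 = 0
t2 = 0 \/ 1 = 1
t5 = 1 /\ 0 = 0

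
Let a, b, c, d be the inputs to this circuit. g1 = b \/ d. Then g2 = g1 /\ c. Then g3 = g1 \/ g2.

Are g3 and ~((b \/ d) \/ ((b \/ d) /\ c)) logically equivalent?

No

g1 = b \/ d
g2 = g1 /\ c = (b \/ d) /\ c
g3 = g1 \/ g2 = (b \/ d) \/ ((b \/ d) /\ c)
At a=0, b=0, c=0, d=0: circuit gives 0, formula gives 1.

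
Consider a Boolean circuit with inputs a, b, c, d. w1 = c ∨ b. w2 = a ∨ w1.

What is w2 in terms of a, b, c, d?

w1 = c ∨ b
w2 = a ∨ w1 = a ∨ (c ∨ b)

a ∨ (c ∨ b)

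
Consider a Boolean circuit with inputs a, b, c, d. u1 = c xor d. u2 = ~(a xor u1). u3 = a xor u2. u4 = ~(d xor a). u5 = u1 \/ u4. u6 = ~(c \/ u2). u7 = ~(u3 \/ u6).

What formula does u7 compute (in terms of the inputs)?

u1 = c xor d
u2 = ~(a xor u1) = ~(a xor (c xor d))
u3 = a xor u2 = a xor (~(a xor (c xor d)))
u6 = ~(c \/ u2) = ~(c \/ (~(a xor (c xor d))))
u7 = ~(u3 \/ u6) = ~((a xor (~(a xor (c xor d)))) \/ (~(c \/ (~(a xor (c xor d))))))

~((a xor (~(a xor (c xor d)))) \/ (~(c \/ (~(a xor (c xor d))))))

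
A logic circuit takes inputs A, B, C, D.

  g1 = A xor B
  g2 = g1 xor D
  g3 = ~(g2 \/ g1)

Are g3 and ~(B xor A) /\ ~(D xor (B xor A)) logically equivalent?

g1 = A xor B
g2 = g1 xor D = (A xor B) xor D
g3 = ~(g2 \/ g1) = ~(((A xor B) xor D) \/ (A xor B))
At A=0, B=0, C=0, D=1: circuit gives 0, formula gives 0.
At A=0, B=0, C=0, D=0: circuit gives 1, formula gives 1.
Agrees on all 16 inputs.

Yes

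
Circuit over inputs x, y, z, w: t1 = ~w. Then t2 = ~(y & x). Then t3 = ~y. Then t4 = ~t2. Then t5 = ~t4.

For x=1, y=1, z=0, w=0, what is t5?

0

t2 = ~(1 & 1) = 0
t4 = ~0 = 1
t5 = ~1 = 0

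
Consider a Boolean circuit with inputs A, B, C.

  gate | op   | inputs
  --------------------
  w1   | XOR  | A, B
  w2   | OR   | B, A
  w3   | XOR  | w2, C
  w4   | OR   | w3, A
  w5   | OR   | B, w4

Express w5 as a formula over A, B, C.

B OR (((B OR A) XOR C) OR A)

w2 = B OR A
w3 = w2 XOR C = (B OR A) XOR C
w4 = w3 OR A = ((B OR A) XOR C) OR A
w5 = B OR w4 = B OR (((B OR A) XOR C) OR A)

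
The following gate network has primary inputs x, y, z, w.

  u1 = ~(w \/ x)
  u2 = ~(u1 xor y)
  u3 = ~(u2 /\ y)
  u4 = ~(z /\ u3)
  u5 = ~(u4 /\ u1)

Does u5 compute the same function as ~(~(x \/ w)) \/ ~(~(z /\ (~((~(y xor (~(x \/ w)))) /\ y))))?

u1 = ~(w \/ x)
u2 = ~(u1 xor y) = ~((~(w \/ x)) xor y)
u3 = ~(u2 /\ y) = ~((~((~(w \/ x)) xor y)) /\ y)
u4 = ~(z /\ u3) = ~(z /\ (~((~((~(w \/ x)) xor y)) /\ y)))
u5 = ~(u4 /\ u1) = ~((~(z /\ (~((~((~(w \/ x)) xor y)) /\ y)))) /\ (~(w \/ x)))
At x=0, y=0, z=0, w=0: circuit gives 0, formula gives 0.
At x=0, y=0, z=0, w=1: circuit gives 1, formula gives 1.
Agrees on all 16 inputs.

Yes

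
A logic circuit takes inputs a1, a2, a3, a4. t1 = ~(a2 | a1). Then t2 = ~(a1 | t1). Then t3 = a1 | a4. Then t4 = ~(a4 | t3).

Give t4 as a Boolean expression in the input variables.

t3 = a1 | a4
t4 = ~(a4 | t3) = ~(a4 | (a1 | a4))

~(a4 | (a1 | a4))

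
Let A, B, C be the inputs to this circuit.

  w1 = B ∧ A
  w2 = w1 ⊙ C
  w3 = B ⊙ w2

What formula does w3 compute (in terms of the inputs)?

w1 = B ∧ A
w2 = w1 ⊙ C = (B ∧ A) ⊙ C
w3 = B ⊙ w2 = B ⊙ ((B ∧ A) ⊙ C)

B ⊙ ((B ∧ A) ⊙ C)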